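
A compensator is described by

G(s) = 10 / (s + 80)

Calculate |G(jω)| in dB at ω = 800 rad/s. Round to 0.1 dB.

At s = jω = j800:
pole (s+80): 80 + j800 → |·| = √(80²+800²) = √646400 ≈ 803.99, ∠ = arctan(800/80) ≈ 84.29°
|G| = 10 / 803.99 ≈ 0.012438
Gain = 20 log₁₀(0.012438) ≈ -38.10 dB

-38.1 dB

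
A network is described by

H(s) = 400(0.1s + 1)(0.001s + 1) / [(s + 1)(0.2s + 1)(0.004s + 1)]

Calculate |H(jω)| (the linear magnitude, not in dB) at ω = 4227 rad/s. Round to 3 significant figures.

At ω = 4227 rad/s:
zero (1 + j4227·0.1) = 1 + j422.7 → |·| ≈ 422.7, ∠ ≈ 89.86°
zero (1 + j4227·0.001) = 1 + j4.227 → |·| ≈ 4.3437, ∠ ≈ 76.69°
pole (1 + j4227·1) = 1 + j4227 → |·| ≈ 4227, ∠ ≈ 89.99°
pole (1 + j4227·0.2) = 1 + j845.4 → |·| ≈ 845.4, ∠ ≈ 89.93°
pole (1 + j4227·0.004) = 1 + j16.908 → |·| ≈ 16.938, ∠ ≈ 86.62°
|H| = 400 · 422.7 · 4.3437 / (4227 · 845.4 · 16.938) ≈ 0.012134

0.0121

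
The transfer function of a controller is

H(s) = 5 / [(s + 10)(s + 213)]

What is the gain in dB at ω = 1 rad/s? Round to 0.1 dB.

At s = jω = j1:
pole (s+10): 10 + j1 → |·| = √(10²+1²) = √101 ≈ 10.05, ∠ = arctan(1/10) ≈ 5.71°
pole (s+213): 213 + j1 → |·| = √(213²+1²) = √45370 ≈ 213, ∠ = arctan(1/213) ≈ 0.27°
|H| = 5 / 2140.7 ≈ 0.0023357
Gain = 20 log₁₀(0.0023357) ≈ -52.63 dB

-52.6 dB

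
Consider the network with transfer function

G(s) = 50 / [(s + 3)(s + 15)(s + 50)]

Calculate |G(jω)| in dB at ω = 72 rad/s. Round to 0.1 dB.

-79.4 dB

At s = jω = j72:
pole (s+3): 3 + j72 → |·| = √(3²+72²) = √5193 ≈ 72.062, ∠ = arctan(72/3) ≈ 87.61°
pole (s+15): 15 + j72 → |·| = √(15²+72²) = √5409 ≈ 73.546, ∠ = arctan(72/15) ≈ 78.23°
pole (s+50): 50 + j72 → |·| = √(50²+72²) = √7684 ≈ 87.658, ∠ = arctan(72/50) ≈ 55.22°
|G| = 50 / 4.6458e+05 ≈ 0.00010762
Gain = 20 log₁₀(0.00010762) ≈ -79.36 dB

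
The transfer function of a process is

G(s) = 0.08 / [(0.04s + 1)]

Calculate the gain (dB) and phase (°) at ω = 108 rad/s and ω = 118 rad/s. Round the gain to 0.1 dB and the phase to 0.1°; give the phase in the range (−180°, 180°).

ω = 108: -34.9 dB, -77.0°; ω = 118: -35.6 dB, -78.0°

At ω = 108 rad/s:
pole (1 + j108·0.04) = 1 + j4.32 → |·| ≈ 4.4342, ∠ ≈ 76.97°
|G| = 0.08 · 1 / (4.4342) ≈ 0.018042
Gain = 20 log₁₀(0.018042) ≈ -34.87 dB
∠G = (0°) − (76.97°) = -76.97°

At ω = 118 rad/s:
pole (1 + j118·0.04) = 1 + j4.72 → |·| ≈ 4.8248, ∠ ≈ 78.04°
|G| = 0.08 · 1 / (4.8248) ≈ 0.016581
Gain = 20 log₁₀(0.016581) ≈ -35.61 dB
∠G = (0°) − (78.04°) = -78.04°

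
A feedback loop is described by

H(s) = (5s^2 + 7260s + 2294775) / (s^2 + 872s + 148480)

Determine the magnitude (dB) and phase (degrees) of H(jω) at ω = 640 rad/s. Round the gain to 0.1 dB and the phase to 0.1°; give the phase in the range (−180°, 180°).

17.6 dB, -28.1°

Substitute s = j640:
Numerator: 5(j640)^2 + 7260(j640) + 2294775 = 246775 + j4646400
Denominator: (j640)^2 + 872(j640) + 148480 = -261120 + j558080
|N| = √(246775² + 4646400²) ≈ 4.6529e+06, ∠N ≈ 86.96°
|D| = √(261120² + 558080²) ≈ 6.1615e+05, ∠D ≈ 115.07°
|H| = 4.6529e+06 / 6.1615e+05 ≈ 7.5516
Gain = 20 log₁₀(7.5516) ≈ 17.56 dB
∠H = 86.96° − 115.07° = -28.11°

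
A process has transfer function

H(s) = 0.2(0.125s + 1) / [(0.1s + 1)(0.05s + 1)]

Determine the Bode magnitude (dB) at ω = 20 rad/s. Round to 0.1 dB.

-15.4 dB

At ω = 20 rad/s:
zero (1 + j20·0.125) = 1 + j2.5 → |·| ≈ 2.6926, ∠ ≈ 68.20°
pole (1 + j20·0.1) = 1 + j2 → |·| ≈ 2.2361, ∠ ≈ 63.43°
pole (1 + j20·0.05) = 1 + j1 → |·| ≈ 1.4142, ∠ ≈ 45.00°
|H| = 0.2 · 2.6926 / (2.2361 · 1.4142) ≈ 0.17029
Gain = 20 log₁₀(0.17029) ≈ -15.38 dB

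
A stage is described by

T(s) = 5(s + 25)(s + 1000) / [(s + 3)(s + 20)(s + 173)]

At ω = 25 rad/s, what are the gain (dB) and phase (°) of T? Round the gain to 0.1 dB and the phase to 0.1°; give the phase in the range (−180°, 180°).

At s = jω = j25:
zero (s+25): 25 + j25 → |·| = √(25²+25²) = √1250 ≈ 35.355, ∠ = arctan(25/25) ≈ 45.00°
zero (s+1000): 1000 + j25 → |·| = √(1000²+25²) = √1000625 ≈ 1000.3, ∠ = arctan(25/1000) ≈ 1.43°
pole (s+3): 3 + j25 → |·| = √(3²+25²) = √634 ≈ 25.179, ∠ = arctan(25/3) ≈ 83.16°
pole (s+20): 20 + j25 → |·| = √(20²+25²) = √1025 ≈ 32.016, ∠ = arctan(25/20) ≈ 51.34°
pole (s+173): 173 + j25 → |·| = √(173²+25²) = √30554 ≈ 174.8, ∠ = arctan(25/173) ≈ 8.22°
|T| = 5 · 35366 / 1.4091e+05 ≈ 1.2549
Gain = 20 log₁₀(1.2549) ≈ 1.97 dB
∠T = 46.43° − 142.72° = -96.29°

2.0 dB, -96.3°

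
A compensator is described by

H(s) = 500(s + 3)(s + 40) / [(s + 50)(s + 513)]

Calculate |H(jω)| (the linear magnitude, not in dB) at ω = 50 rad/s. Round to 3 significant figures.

44.0

At s = jω = j50:
zero (s+3): 3 + j50 → |·| = √(3²+50²) = √2509 ≈ 50.09, ∠ = arctan(50/3) ≈ 86.57°
zero (s+40): 40 + j50 → |·| = √(40²+50²) = √4100 ≈ 64.031, ∠ = arctan(50/40) ≈ 51.34°
pole (s+50): 50 + j50 → |·| = √(50²+50²) = √5000 ≈ 70.711, ∠ = arctan(50/50) ≈ 45.00°
pole (s+513): 513 + j50 → |·| = √(513²+50²) = √265669 ≈ 515.43, ∠ = arctan(50/513) ≈ 5.57°
|H| = 500 · 3207.3 / 36447 ≈ 44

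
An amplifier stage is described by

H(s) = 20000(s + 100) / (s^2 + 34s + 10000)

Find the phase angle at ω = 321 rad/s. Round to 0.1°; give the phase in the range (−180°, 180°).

At s = jω = j321:
zero (s+100): 100 + j321 → |·| = √(100²+321²) = √113041 ≈ 336.22, ∠ = arctan(321/100) ≈ 72.70°
quadratic: (j321)² + 34·j321 + 10000 = -93041 + j10914 → |·| ≈ 93679, ∠ ≈ 173.31°
∠H = 72.70° − 173.31° = -100.61°

-100.6°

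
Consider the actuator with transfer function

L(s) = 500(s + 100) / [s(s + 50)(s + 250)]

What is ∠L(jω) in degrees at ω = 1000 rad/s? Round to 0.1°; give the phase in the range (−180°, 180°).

At s = jω = j1000:
zero (s+100): 100 + j1000 → |·| = √(100²+1000²) = √1010000 ≈ 1005, ∠ = arctan(1000/100) ≈ 84.29°
pole (s+50): 50 + j1000 → |·| = √(50²+1000²) = √1002500 ≈ 1001.2, ∠ = arctan(1000/50) ≈ 87.14°
pole (s+250): 250 + j1000 → |·| = √(250²+1000²) = √1062500 ≈ 1030.8, ∠ = arctan(1000/250) ≈ 75.96°
pole at origin: |s| = 1000, ∠ = 90.00° (in denominator)
∠L = 84.29° − 253.10° = -168.81°

-168.8°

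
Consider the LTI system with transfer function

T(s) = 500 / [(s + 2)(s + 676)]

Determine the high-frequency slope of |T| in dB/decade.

-40 dB/decade

Each pole contributes −20 dB/decade at high frequency; each zero contributes +20 dB/decade.
Net: 0 zero(s) − 2 pole(s) → -40 dB/decade.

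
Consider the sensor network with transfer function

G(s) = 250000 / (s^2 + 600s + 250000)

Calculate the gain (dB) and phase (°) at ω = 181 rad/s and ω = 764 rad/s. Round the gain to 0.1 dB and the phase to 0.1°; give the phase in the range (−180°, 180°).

ω = 181: 0.3 dB, -26.6°; ω = 764: -7.1 dB, -126.1°

At s = jω = j181:
quadratic: (j181)² + 600·j181 + 250000 = 217239 + j108600 → |·| ≈ 2.4287e+05, ∠ ≈ 26.56°
|G| = 250000 / 2.4287e+05 ≈ 1.0294
Gain = 20 log₁₀(1.0294) ≈ 0.25 dB
∠G = 0.00° − 26.56° = -26.56°

At s = jω = j764:
quadratic: (j764)² + 600·j764 + 250000 = -333696 + j458400 → |·| ≈ 5.67e+05, ∠ ≈ 126.05°
|G| = 250000 / 5.67e+05 ≈ 0.44092
Gain = 20 log₁₀(0.44092) ≈ -7.11 dB
∠G = 0.00° − 126.05° = -126.05°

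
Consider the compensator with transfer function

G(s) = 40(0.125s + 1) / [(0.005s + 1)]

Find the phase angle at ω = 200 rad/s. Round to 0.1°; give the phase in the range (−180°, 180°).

At ω = 200 rad/s:
zero (1 + j200·0.125) = 1 + j25 → |·| ≈ 25.02, ∠ ≈ 87.71°
pole (1 + j200·0.005) = 1 + j1 → |·| ≈ 1.4142, ∠ ≈ 45.00°
∠G = (87.71°) − (45.00°) = 42.71°

42.7°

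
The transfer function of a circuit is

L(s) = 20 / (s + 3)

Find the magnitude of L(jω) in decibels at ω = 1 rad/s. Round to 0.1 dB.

At s = jω = j1:
pole (s+3): 3 + j1 → |·| = √(3²+1²) = √10 ≈ 3.1623, ∠ = arctan(1/3) ≈ 18.43°
|L| = 20 / 3.1623 ≈ 6.3245
Gain = 20 log₁₀(6.3245) ≈ 16.02 dB

16.0 dB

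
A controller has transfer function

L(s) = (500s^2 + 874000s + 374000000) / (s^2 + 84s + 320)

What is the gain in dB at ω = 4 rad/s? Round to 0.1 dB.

Substitute s = j4:
Numerator: 500(j4)^2 + 874000(j4) + 374000000 = 373992000 + j3496000
Denominator: (j4)^2 + 84(j4) + 320 = 304 + j336
|N| = √(373992000² + 3496000²) ≈ 3.7401e+08, ∠N ≈ 0.54°
|D| = √(304² + 336²) ≈ 453.11, ∠D ≈ 47.86°
|L| = 3.7401e+08 / 453.11 ≈ 8.2543e+05
Gain = 20 log₁₀(8.2543e+05) ≈ 118.33 dB

118.3 dB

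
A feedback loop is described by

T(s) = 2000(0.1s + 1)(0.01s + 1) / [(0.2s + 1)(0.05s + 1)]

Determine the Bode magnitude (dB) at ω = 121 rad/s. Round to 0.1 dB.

At ω = 121 rad/s:
zero (1 + j121·0.1) = 1 + j12.1 → |·| ≈ 12.141, ∠ ≈ 85.28°
zero (1 + j121·0.01) = 1 + j1.21 → |·| ≈ 1.5697, ∠ ≈ 50.43°
pole (1 + j121·0.2) = 1 + j24.2 → |·| ≈ 24.221, ∠ ≈ 87.63°
pole (1 + j121·0.05) = 1 + j6.05 → |·| ≈ 6.1321, ∠ ≈ 80.61°
|T| = 2000 · 12.141 · 1.5697 / (24.221 · 6.1321) ≈ 256.63
Gain = 20 log₁₀(256.63) ≈ 48.19 dB

48.2 dB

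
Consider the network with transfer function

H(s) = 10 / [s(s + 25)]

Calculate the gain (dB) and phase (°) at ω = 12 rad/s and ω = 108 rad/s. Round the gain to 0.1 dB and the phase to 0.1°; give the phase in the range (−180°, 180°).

ω = 12: -30.4 dB, -115.6°; ω = 108: -61.6 dB, -167.0°

At s = jω = j12:
pole (s+25): 25 + j12 → |·| = √(25²+12²) = √769 ≈ 27.731, ∠ = arctan(12/25) ≈ 25.64°
pole at origin: |s| = 12, ∠ = 90.00° (in denominator)
|H| = 10 / 332.77 ≈ 0.030051
Gain = 20 log₁₀(0.030051) ≈ -30.44 dB
∠H = 0.00° − 115.64° = -115.64°

At s = jω = j108:
pole (s+25): 25 + j108 → |·| = √(25²+108²) = √12289 ≈ 110.86, ∠ = arctan(108/25) ≈ 76.97°
pole at origin: |s| = 108, ∠ = 90.00° (in denominator)
|H| = 10 / 11973 ≈ 0.00083521
Gain = 20 log₁₀(0.00083521) ≈ -61.56 dB
∠H = 0.00° − 166.97° = -166.97°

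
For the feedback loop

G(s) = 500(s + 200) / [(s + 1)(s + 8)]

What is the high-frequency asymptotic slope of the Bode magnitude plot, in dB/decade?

Each pole contributes −20 dB/decade at high frequency; each zero contributes +20 dB/decade.
Net: 1 zero(s) − 2 pole(s) → -20 dB/decade.

-20 dB/decade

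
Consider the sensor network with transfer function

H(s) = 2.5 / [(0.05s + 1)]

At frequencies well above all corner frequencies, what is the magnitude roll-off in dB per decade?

Each pole contributes −20 dB/decade at high frequency; each zero contributes +20 dB/decade.
Net: 0 zero(s) − 1 pole(s) → -20 dB/decade.

-20 dB/decade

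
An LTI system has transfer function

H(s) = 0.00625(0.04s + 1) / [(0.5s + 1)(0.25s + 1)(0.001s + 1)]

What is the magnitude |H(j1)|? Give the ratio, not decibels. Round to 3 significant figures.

At ω = 1 rad/s:
zero (1 + j1·0.04) = 1 + j0.04 → |·| ≈ 1.0008, ∠ ≈ 2.29°
pole (1 + j1·0.5) = 1 + j0.5 → |·| ≈ 1.118, ∠ ≈ 26.57°
pole (1 + j1·0.25) = 1 + j0.25 → |·| ≈ 1.0308, ∠ ≈ 14.04°
pole (1 + j1·0.001) = 1 + j0.001 → |·| ≈ 1, ∠ ≈ 0.06°
|H| = 0.00625 · 1.0008 / (1.118 · 1.0308 · 1) ≈ 0.0054276

0.00543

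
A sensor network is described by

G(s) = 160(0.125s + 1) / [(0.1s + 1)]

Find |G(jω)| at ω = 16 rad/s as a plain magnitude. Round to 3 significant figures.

At ω = 16 rad/s:
zero (1 + j16·0.125) = 1 + j2 → |·| ≈ 2.2361, ∠ ≈ 63.43°
pole (1 + j16·0.1) = 1 + j1.6 → |·| ≈ 1.8868, ∠ ≈ 57.99°
|G| = 160 · 2.2361 / (1.8868) ≈ 189.62

190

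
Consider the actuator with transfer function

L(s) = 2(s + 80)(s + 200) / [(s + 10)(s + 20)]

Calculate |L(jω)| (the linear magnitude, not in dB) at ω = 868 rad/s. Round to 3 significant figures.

At s = jω = j868:
zero (s+80): 80 + j868 → |·| = √(80²+868²) = √759824 ≈ 871.68, ∠ = arctan(868/80) ≈ 84.73°
zero (s+200): 200 + j868 → |·| = √(200²+868²) = √793424 ≈ 890.74, ∠ = arctan(868/200) ≈ 77.02°
pole (s+10): 10 + j868 → |·| = √(10²+868²) = √753524 ≈ 868.06, ∠ = arctan(868/10) ≈ 89.34°
pole (s+20): 20 + j868 → |·| = √(20²+868²) = √753824 ≈ 868.23, ∠ = arctan(868/20) ≈ 88.68°
|L| = 2 · 7.7644e+05 / 7.5368e+05 ≈ 2.0604

2.06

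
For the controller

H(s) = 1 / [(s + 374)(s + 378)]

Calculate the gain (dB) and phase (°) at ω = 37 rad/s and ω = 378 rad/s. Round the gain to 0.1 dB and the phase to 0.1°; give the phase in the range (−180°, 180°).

At s = jω = j37:
pole (s+374): 374 + j37 → |·| = √(374²+37²) = √141245 ≈ 375.83, ∠ = arctan(37/374) ≈ 5.65°
pole (s+378): 378 + j37 → |·| = √(378²+37²) = √144253 ≈ 379.81, ∠ = arctan(37/378) ≈ 5.59°
|H| = 1 / 1.4274e+05 ≈ 7.0057e-06
Gain = 20 log₁₀(7.0057e-06) ≈ -103.09 dB
∠H = 0.00° − 11.24° = -11.24°

At s = jω = j378:
pole (s+374): 374 + j378 → |·| = √(374²+378²) = √282760 ≈ 531.75, ∠ = arctan(378/374) ≈ 45.30°
pole (s+378): 378 + j378 → |·| = √(378²+378²) = √285768 ≈ 534.57, ∠ = arctan(378/378) ≈ 45.00°
|H| = 1 / 2.8426e+05 ≈ 3.5179e-06
Gain = 20 log₁₀(3.5179e-06) ≈ -109.07 dB
∠H = 0.00° − 90.30° = -90.30°

ω = 37: -103.1 dB, -11.2°; ω = 378: -109.1 dB, -90.3°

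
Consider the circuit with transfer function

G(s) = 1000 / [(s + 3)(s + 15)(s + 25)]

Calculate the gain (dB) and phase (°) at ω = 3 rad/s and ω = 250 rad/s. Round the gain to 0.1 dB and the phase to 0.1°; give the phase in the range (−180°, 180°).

At s = jω = j3:
pole (s+3): 3 + j3 → |·| = √(3²+3²) = √18 ≈ 4.2426, ∠ = arctan(3/3) ≈ 45.00°
pole (s+15): 15 + j3 → |·| = √(15²+3²) = √234 ≈ 15.297, ∠ = arctan(3/15) ≈ 11.31°
pole (s+25): 25 + j3 → |·| = √(25²+3²) = √634 ≈ 25.179, ∠ = arctan(3/25) ≈ 6.84°
|G| = 1000 / 1634.1 ≈ 0.61196
Gain = 20 log₁₀(0.61196) ≈ -4.27 dB
∠G = 0.00° − 63.15° = -63.15°

At s = jω = j250:
pole (s+3): 3 + j250 → |·| = √(3²+250²) = √62509 ≈ 250.02, ∠ = arctan(250/3) ≈ 89.31°
pole (s+15): 15 + j250 → |·| = √(15²+250²) = √62725 ≈ 250.45, ∠ = arctan(250/15) ≈ 86.57°
pole (s+25): 25 + j250 → |·| = √(25²+250²) = √63125 ≈ 251.25, ∠ = arctan(250/25) ≈ 84.29°
|G| = 1000 / 1.5733e+07 ≈ 6.3561e-05
Gain = 20 log₁₀(6.3561e-05) ≈ -83.94 dB
∠G = 0.00° − 260.17° = -260.17° ≡ 99.83° (principal value)

ω = 3: -4.3 dB, -63.2°; ω = 250: -83.9 dB, 99.8°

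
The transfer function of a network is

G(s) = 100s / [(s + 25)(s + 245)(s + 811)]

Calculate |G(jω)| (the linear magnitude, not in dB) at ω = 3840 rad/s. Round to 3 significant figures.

At s = jω = j3840:
zero at origin: s = j3840 → |·| = 3840, ∠ = 90.00°
pole (s+25): 25 + j3840 → |·| = √(25²+3840²) = √14746225 ≈ 3840.1, ∠ = arctan(3840/25) ≈ 89.63°
pole (s+245): 245 + j3840 → |·| = √(245²+3840²) = √14805625 ≈ 3847.8, ∠ = arctan(3840/245) ≈ 86.35°
pole (s+811): 811 + j3840 → |·| = √(811²+3840²) = √15403321 ≈ 3924.7, ∠ = arctan(3840/811) ≈ 78.07°
|G| = 100 · 3840 / 5.7991e+10 ≈ 6.6217e-06

6.62e-06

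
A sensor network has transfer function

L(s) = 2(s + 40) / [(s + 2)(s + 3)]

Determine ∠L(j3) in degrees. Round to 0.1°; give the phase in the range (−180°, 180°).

-97.0°

At s = jω = j3:
zero (s+40): 40 + j3 → |·| = √(40²+3²) = √1609 ≈ 40.112, ∠ = arctan(3/40) ≈ 4.29°
pole (s+2): 2 + j3 → |·| = √(2²+3²) = √13 ≈ 3.6056, ∠ = arctan(3/2) ≈ 56.31°
pole (s+3): 3 + j3 → |·| = √(3²+3²) = √18 ≈ 4.2426, ∠ = arctan(3/3) ≈ 45.00°
∠L = 4.29° − 101.31° = -97.02°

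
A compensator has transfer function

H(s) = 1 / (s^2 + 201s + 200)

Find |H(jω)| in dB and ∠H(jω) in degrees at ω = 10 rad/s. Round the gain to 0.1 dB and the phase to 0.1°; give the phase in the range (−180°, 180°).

-66.1 dB, -87.2°

Substitute s = j10:
Numerator: 1 = 1 + j0
Denominator: (j10)^2 + 201(j10) + 200 = 100 + j2010
|N| = √(1² + 0²) ≈ 1, ∠N ≈ 0.00°
|D| = √(100² + 2010²) ≈ 2012.5, ∠D ≈ 87.15°
|H| = 1 / 2012.5 ≈ 0.00049689
Gain = 20 log₁₀(0.00049689) ≈ -66.07 dB
∠H = 0.00° − 87.15° = -87.15°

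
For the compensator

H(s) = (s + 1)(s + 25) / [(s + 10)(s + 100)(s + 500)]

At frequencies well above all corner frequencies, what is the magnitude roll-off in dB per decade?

-20 dB/decade

Each pole contributes −20 dB/decade at high frequency; each zero contributes +20 dB/decade.
Net: 2 zero(s) − 3 pole(s) → -20 dB/decade.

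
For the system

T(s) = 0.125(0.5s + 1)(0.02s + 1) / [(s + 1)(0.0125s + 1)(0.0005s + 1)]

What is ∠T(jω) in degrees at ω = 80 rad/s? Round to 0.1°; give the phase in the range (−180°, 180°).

10.0°

At ω = 80 rad/s:
zero (1 + j80·0.5) = 1 + j40 → |·| ≈ 40.012, ∠ ≈ 88.57°
zero (1 + j80·0.02) = 1 + j1.6 → |·| ≈ 1.8868, ∠ ≈ 57.99°
pole (1 + j80·1) = 1 + j80 → |·| ≈ 80.006, ∠ ≈ 89.28°
pole (1 + j80·0.0125) = 1 + j1 → |·| ≈ 1.4142, ∠ ≈ 45.00°
pole (1 + j80·0.0005) = 1 + j0.04 → |·| ≈ 1.0008, ∠ ≈ 2.29°
∠T = (88.57° + 57.99°) − (89.28° + 45.00° + 2.29°) = 9.99°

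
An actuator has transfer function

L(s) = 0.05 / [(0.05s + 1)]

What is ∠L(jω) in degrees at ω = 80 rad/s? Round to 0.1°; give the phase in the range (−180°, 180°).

-76.0°

At ω = 80 rad/s:
pole (1 + j80·0.05) = 1 + j4 → |·| ≈ 4.1231, ∠ ≈ 75.96°
∠L = (0°) − (75.96°) = -75.96°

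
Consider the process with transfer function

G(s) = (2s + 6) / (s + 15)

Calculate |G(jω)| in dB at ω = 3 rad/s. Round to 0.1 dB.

-5.1 dB

Substitute s = j3:
Numerator: 2(j3) + 6 = 6 + j6
Denominator: (j3) + 15 = 15 + j3
|N| = √(6² + 6²) ≈ 8.4853, ∠N ≈ 45.00°
|D| = √(15² + 3²) ≈ 15.297, ∠D ≈ 11.31°
|G| = 8.4853 / 15.297 ≈ 0.5547
Gain = 20 log₁₀(0.5547) ≈ -5.12 dB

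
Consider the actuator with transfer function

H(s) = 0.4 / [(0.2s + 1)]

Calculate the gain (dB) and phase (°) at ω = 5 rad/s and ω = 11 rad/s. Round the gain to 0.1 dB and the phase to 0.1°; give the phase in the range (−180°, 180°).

At ω = 5 rad/s:
pole (1 + j5·0.2) = 1 + j1 → |·| ≈ 1.4142, ∠ ≈ 45.00°
|H| = 0.4 · 1 / (1.4142) ≈ 0.28285
Gain = 20 log₁₀(0.28285) ≈ -10.97 dB
∠H = (0°) − (45.00°) = -45.00°

At ω = 11 rad/s:
pole (1 + j11·0.2) = 1 + j2.2 → |·| ≈ 2.4166, ∠ ≈ 65.56°
|H| = 0.4 · 1 / (2.4166) ≈ 0.16552
Gain = 20 log₁₀(0.16552) ≈ -15.62 dB
∠H = (0°) − (65.56°) = -65.56°

ω = 5: -11.0 dB, -45.0°; ω = 11: -15.6 dB, -65.6°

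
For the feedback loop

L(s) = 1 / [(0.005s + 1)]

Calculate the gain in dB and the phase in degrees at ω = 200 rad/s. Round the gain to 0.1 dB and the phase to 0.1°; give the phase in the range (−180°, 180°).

At ω = 200 rad/s:
pole (1 + j200·0.005) = 1 + j1 → |·| ≈ 1.4142, ∠ ≈ 45.00°
|L| = 1 · 1 / (1.4142) ≈ 0.70711
Gain = 20 log₁₀(0.70711) ≈ -3.01 dB
∠L = (0°) − (45.00°) = -45.00°

-3.0 dB, -45.0°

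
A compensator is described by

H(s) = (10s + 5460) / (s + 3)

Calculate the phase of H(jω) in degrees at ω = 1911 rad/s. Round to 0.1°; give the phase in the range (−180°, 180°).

-15.9°

Substitute s = j1911:
Numerator: 10(j1911) + 5460 = 5460 + j19110
Denominator: (j1911) + 3 = 3 + j1911
|N| = √(5460² + 19110²) ≈ 19875, ∠N ≈ 74.05°
|D| = √(3² + 1911²) ≈ 1911, ∠D ≈ 89.91°
∠H = 74.05° − 89.91° = -15.86°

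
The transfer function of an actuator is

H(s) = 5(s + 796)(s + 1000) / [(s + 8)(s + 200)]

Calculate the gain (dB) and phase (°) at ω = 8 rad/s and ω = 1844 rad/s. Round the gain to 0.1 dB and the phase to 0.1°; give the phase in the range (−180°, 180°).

ω = 8: 64.9 dB, -46.3°; ω = 1844: 15.8 dB, -45.4°

At s = jω = j8:
zero (s+796): 796 + j8 → |·| = √(796²+8²) = √633680 ≈ 796.04, ∠ = arctan(8/796) ≈ 0.58°
zero (s+1000): 1000 + j8 → |·| = √(1000²+8²) = √1000064 ≈ 1000, ∠ = arctan(8/1000) ≈ 0.46°
pole (s+8): 8 + j8 → |·| = √(8²+8²) = √128 ≈ 11.314, ∠ = arctan(8/8) ≈ 45.00°
pole (s+200): 200 + j8 → |·| = √(200²+8²) = √40064 ≈ 200.16, ∠ = arctan(8/200) ≈ 2.29°
|H| = 5 · 7.9604e+05 / 2264.6 ≈ 1757.6
Gain = 20 log₁₀(1757.6) ≈ 64.90 dB
∠H = 1.04° − 47.29° = -46.25°

At s = jω = j1844:
zero (s+796): 796 + j1844 → |·| = √(796²+1844²) = √4033952 ≈ 2008.5, ∠ = arctan(1844/796) ≈ 66.65°
zero (s+1000): 1000 + j1844 → |·| = √(1000²+1844²) = √4400336 ≈ 2097.7, ∠ = arctan(1844/1000) ≈ 61.53°
pole (s+8): 8 + j1844 → |·| = √(8²+1844²) = √3400400 ≈ 1844, ∠ = arctan(1844/8) ≈ 89.75°
pole (s+200): 200 + j1844 → |·| = √(200²+1844²) = √3440336 ≈ 1854.8, ∠ = arctan(1844/200) ≈ 83.81°
|H| = 5 · 4.2132e+06 / 3.4203e+06 ≈ 6.1591
Gain = 20 log₁₀(6.1591) ≈ 15.79 dB
∠H = 128.18° − 173.56° = -45.38°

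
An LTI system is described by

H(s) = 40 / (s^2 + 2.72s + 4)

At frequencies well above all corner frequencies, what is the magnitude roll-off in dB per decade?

Each pole contributes −20 dB/decade at high frequency; each zero contributes +20 dB/decade.
Net: 0 zero(s) − 2 pole(s) → -40 dB/decade.

-40 dB/decade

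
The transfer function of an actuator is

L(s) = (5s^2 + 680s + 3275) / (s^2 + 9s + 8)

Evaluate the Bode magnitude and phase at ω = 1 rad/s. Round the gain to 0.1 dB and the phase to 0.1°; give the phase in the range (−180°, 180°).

49.3 dB, -40.4°

Substitute s = j1:
Numerator: 5(j1)^2 + 680(j1) + 3275 = 3270 + j680
Denominator: (j1)^2 + 9(j1) + 8 = 7 + j9
|N| = √(3270² + 680²) ≈ 3340, ∠N ≈ 11.75°
|D| = √(7² + 9²) ≈ 11.402, ∠D ≈ 52.13°
|L| = 3340 / 11.402 ≈ 292.93
Gain = 20 log₁₀(292.93) ≈ 49.34 dB
∠L = 11.75° − 52.13° = -40.38°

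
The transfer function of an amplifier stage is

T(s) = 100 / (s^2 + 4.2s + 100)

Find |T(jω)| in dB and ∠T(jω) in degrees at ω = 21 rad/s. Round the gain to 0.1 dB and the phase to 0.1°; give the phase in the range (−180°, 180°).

At s = jω = j21:
quadratic: (j21)² + 4.2·j21 + 100 = -341 + j88.2 → |·| ≈ 352.22, ∠ ≈ 165.50°
|T| = 100 / 352.22 ≈ 0.28391
Gain = 20 log₁₀(0.28391) ≈ -10.94 dB
∠T = 0.00° − 165.50° = -165.50°

-10.9 dB, -165.5°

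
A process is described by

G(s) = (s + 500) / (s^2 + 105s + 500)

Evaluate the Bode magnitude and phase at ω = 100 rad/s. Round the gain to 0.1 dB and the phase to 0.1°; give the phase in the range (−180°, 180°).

-28.9 dB, -120.8°

Substitute s = j100:
Numerator: (j100) + 500 = 500 + j100
Denominator: (j100)^2 + 105(j100) + 500 = -9500 + j10500
|N| = √(500² + 100²) ≈ 509.9, ∠N ≈ 11.31°
|D| = √(9500² + 10500²) ≈ 14160, ∠D ≈ 132.14°
|G| = 509.9 / 14160 ≈ 0.03601
Gain = 20 log₁₀(0.03601) ≈ -28.87 dB
∠G = 11.31° − 132.14° = -120.83°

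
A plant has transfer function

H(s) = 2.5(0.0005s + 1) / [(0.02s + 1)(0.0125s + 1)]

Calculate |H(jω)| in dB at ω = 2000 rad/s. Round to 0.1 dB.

At ω = 2000 rad/s:
zero (1 + j2000·0.0005) = 1 + j1 → |·| ≈ 1.4142, ∠ ≈ 45.00°
pole (1 + j2000·0.02) = 1 + j40 → |·| ≈ 40.012, ∠ ≈ 88.57°
pole (1 + j2000·0.0125) = 1 + j25 → |·| ≈ 25.02, ∠ ≈ 87.71°
|H| = 2.5 · 1.4142 / (40.012 · 25.02) ≈ 0.0035316
Gain = 20 log₁₀(0.0035316) ≈ -49.04 dB

-49.0 dB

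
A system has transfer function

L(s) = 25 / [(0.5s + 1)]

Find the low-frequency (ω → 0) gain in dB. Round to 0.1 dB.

L(0) = 25 · 1 / 1 = 25
20 log₁₀(25) ≈ 27.96 dB

28.0 dB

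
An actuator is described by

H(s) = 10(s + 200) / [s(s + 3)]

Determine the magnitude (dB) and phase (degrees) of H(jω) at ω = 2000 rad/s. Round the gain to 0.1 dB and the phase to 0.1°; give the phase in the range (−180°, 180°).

At s = jω = j2000:
zero (s+200): 200 + j2000 → |·| = √(200²+2000²) = √4040000 ≈ 2010, ∠ = arctan(2000/200) ≈ 84.29°
pole (s+3): 3 + j2000 → |·| = √(3²+2000²) = √4000009 ≈ 2000, ∠ = arctan(2000/3) ≈ 89.91°
pole at origin: |s| = 2000, ∠ = 90.00° (in denominator)
|H| = 10 · 2010 / 4e+06 ≈ 0.005025
Gain = 20 log₁₀(0.005025) ≈ -45.98 dB
∠H = 84.29° − 179.91° = -95.62°

-46.0 dB, -95.6°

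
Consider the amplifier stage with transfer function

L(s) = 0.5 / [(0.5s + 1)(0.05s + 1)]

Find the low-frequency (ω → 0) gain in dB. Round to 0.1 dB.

-6.0 dB

L(0) = 0.5 · 1 / 1 = 0.5
20 log₁₀(0.5) ≈ -6.02 dB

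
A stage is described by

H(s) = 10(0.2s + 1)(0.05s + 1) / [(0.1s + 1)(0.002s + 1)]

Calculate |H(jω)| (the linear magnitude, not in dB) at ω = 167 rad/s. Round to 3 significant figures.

159

At ω = 167 rad/s:
zero (1 + j167·0.2) = 1 + j33.4 → |·| ≈ 33.415, ∠ ≈ 88.29°
zero (1 + j167·0.05) = 1 + j8.35 → |·| ≈ 8.4097, ∠ ≈ 83.17°
pole (1 + j167·0.1) = 1 + j16.7 → |·| ≈ 16.73, ∠ ≈ 86.57°
pole (1 + j167·0.002) = 1 + j0.334 → |·| ≈ 1.0543, ∠ ≈ 18.47°
|H| = 10 · 33.415 · 8.4097 / (16.73 · 1.0543) ≈ 159.32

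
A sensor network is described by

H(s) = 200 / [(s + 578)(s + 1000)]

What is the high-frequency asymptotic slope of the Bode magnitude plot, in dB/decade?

Each pole contributes −20 dB/decade at high frequency; each zero contributes +20 dB/decade.
Net: 0 zero(s) − 2 pole(s) → -40 dB/decade.

-40 dB/decade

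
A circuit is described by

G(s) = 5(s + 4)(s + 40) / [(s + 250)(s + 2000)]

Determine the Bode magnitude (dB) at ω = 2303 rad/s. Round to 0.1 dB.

At s = jω = j2303:
zero (s+4): 4 + j2303 → |·| = √(4²+2303²) = √5303825 ≈ 2303, ∠ = arctan(2303/4) ≈ 89.90°
zero (s+40): 40 + j2303 → |·| = √(40²+2303²) = √5305409 ≈ 2303.3, ∠ = arctan(2303/40) ≈ 89.00°
pole (s+250): 250 + j2303 → |·| = √(250²+2303²) = √5366309 ≈ 2316.5, ∠ = arctan(2303/250) ≈ 83.80°
pole (s+2000): 2000 + j2303 → |·| = √(2000²+2303²) = √9303809 ≈ 3050.2, ∠ = arctan(2303/2000) ≈ 49.03°
|G| = 5 · 5.3045e+06 / 7.0658e+06 ≈ 3.7536
Gain = 20 log₁₀(3.7536) ≈ 11.49 dB

11.5 dB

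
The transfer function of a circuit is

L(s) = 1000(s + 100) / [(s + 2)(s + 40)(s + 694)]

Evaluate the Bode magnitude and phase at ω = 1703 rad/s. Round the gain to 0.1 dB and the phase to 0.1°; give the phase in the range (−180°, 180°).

At s = jω = j1703:
zero (s+100): 100 + j1703 → |·| = √(100²+1703²) = √2910209 ≈ 1705.9, ∠ = arctan(1703/100) ≈ 86.64°
pole (s+2): 2 + j1703 → |·| = √(2²+1703²) = √2900213 ≈ 1703, ∠ = arctan(1703/2) ≈ 89.93°
pole (s+40): 40 + j1703 → |·| = √(40²+1703²) = √2901809 ≈ 1703.5, ∠ = arctan(1703/40) ≈ 88.65°
pole (s+694): 694 + j1703 → |·| = √(694²+1703²) = √3381845 ≈ 1839, ∠ = arctan(1703/694) ≈ 67.83°
|L| = 1000 · 1705.9 / 5.3351e+09 ≈ 0.00031975
Gain = 20 log₁₀(0.00031975) ≈ -69.90 dB
∠L = 86.64° − 246.41° = -159.77°

-69.9 dB, -159.8°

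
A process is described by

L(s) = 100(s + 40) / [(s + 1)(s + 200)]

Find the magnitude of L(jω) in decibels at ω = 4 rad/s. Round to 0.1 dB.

13.8 dB

At s = jω = j4:
zero (s+40): 40 + j4 → |·| = √(40²+4²) = √1616 ≈ 40.2, ∠ = arctan(4/40) ≈ 5.71°
pole (s+1): 1 + j4 → |·| = √(1²+4²) = √17 ≈ 4.1231, ∠ = arctan(4/1) ≈ 75.96°
pole (s+200): 200 + j4 → |·| = √(200²+4²) = √40016 ≈ 200.04, ∠ = arctan(4/200) ≈ 1.15°
|L| = 100 · 40.2 / 824.78 ≈ 4.874
Gain = 20 log₁₀(4.874) ≈ 13.76 dB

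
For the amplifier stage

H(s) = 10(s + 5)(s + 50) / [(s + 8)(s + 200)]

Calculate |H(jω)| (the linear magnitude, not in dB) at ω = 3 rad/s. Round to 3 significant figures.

At s = jω = j3:
zero (s+5): 5 + j3 → |·| = √(5²+3²) = √34 ≈ 5.831, ∠ = arctan(3/5) ≈ 30.96°
zero (s+50): 50 + j3 → |·| = √(50²+3²) = √2509 ≈ 50.09, ∠ = arctan(3/50) ≈ 3.43°
pole (s+8): 8 + j3 → |·| = √(8²+3²) = √73 ≈ 8.544, ∠ = arctan(3/8) ≈ 20.56°
pole (s+200): 200 + j3 → |·| = √(200²+3²) = √40009 ≈ 200.02, ∠ = arctan(3/200) ≈ 0.86°
|H| = 10 · 292.07 / 1709 ≈ 1.709

1.71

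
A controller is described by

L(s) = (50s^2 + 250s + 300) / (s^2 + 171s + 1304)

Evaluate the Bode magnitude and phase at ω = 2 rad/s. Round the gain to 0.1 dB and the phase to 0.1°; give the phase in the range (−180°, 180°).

-8.4 dB, 64.0°

Substitute s = j2:
Numerator: 50(j2)^2 + 250(j2) + 300 = 100 + j500
Denominator: (j2)^2 + 171(j2) + 1304 = 1300 + j342
|N| = √(100² + 500²) ≈ 509.9, ∠N ≈ 78.69°
|D| = √(1300² + 342²) ≈ 1344.2, ∠D ≈ 14.74°
|L| = 509.9 / 1344.2 ≈ 0.37933
Gain = 20 log₁₀(0.37933) ≈ -8.42 dB
∠L = 78.69° − 14.74° = 63.95°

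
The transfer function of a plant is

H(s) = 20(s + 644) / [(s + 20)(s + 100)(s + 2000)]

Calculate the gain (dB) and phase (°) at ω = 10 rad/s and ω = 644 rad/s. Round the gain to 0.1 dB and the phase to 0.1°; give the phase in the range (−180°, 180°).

At s = jω = j10:
zero (s+644): 644 + j10 → |·| = √(644²+10²) = √414836 ≈ 644.08, ∠ = arctan(10/644) ≈ 0.89°
pole (s+20): 20 + j10 → |·| = √(20²+10²) = √500 ≈ 22.361, ∠ = arctan(10/20) ≈ 26.57°
pole (s+100): 100 + j10 → |·| = √(100²+10²) = √10100 ≈ 100.5, ∠ = arctan(10/100) ≈ 5.71°
pole (s+2000): 2000 + j10 → |·| = √(2000²+10²) = √4000100 ≈ 2000, ∠ = arctan(10/2000) ≈ 0.29°
|H| = 20 · 644.08 / 4.4946e+06 ≈ 0.002866
Gain = 20 log₁₀(0.002866) ≈ -50.85 dB
∠H = 0.89° − 32.57° = -31.68°

At s = jω = j644:
zero (s+644): 644 + j644 → |·| = √(644²+644²) = √829472 ≈ 910.75, ∠ = arctan(644/644) ≈ 45.00°
pole (s+20): 20 + j644 → |·| = √(20²+644²) = √415136 ≈ 644.31, ∠ = arctan(644/20) ≈ 88.22°
pole (s+100): 100 + j644 → |·| = √(100²+644²) = √424736 ≈ 651.72, ∠ = arctan(644/100) ≈ 81.17°
pole (s+2000): 2000 + j644 → |·| = √(2000²+644²) = √4414736 ≈ 2101.1, ∠ = arctan(644/2000) ≈ 17.85°
|H| = 20 · 910.75 / 8.8227e+08 ≈ 2.0646e-05
Gain = 20 log₁₀(2.0646e-05) ≈ -93.70 dB
∠H = 45.00° − 187.24° = -142.24°

ω = 10: -50.9 dB, -31.7°; ω = 644: -93.7 dB, -142.2°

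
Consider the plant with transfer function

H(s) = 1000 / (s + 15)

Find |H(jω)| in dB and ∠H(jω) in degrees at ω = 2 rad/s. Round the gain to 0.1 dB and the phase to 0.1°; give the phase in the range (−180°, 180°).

At s = jω = j2:
pole (s+15): 15 + j2 → |·| = √(15²+2²) = √229 ≈ 15.133, ∠ = arctan(2/15) ≈ 7.59°
|H| = 1000 / 15.133 ≈ 66.081
Gain = 20 log₁₀(66.081) ≈ 36.40 dB
∠H = 0.00° − 7.59° = -7.59°

36.4 dB, -7.6°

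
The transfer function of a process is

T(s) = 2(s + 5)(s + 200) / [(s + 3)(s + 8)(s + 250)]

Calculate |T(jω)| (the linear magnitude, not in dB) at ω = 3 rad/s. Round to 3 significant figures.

At s = jω = j3:
zero (s+5): 5 + j3 → |·| = √(5²+3²) = √34 ≈ 5.831, ∠ = arctan(3/5) ≈ 30.96°
zero (s+200): 200 + j3 → |·| = √(200²+3²) = √40009 ≈ 200.02, ∠ = arctan(3/200) ≈ 0.86°
pole (s+3): 3 + j3 → |·| = √(3²+3²) = √18 ≈ 4.2426, ∠ = arctan(3/3) ≈ 45.00°
pole (s+8): 8 + j3 → |·| = √(8²+3²) = √73 ≈ 8.544, ∠ = arctan(3/8) ≈ 20.56°
pole (s+250): 250 + j3 → |·| = √(250²+3²) = √62509 ≈ 250.02, ∠ = arctan(3/250) ≈ 0.69°
|T| = 2 · 1166.3 / 9062.9 ≈ 0.25738

0.257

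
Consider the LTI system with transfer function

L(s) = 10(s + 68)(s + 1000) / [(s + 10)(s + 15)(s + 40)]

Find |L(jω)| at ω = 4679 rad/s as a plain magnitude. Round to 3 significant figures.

0.00219

At s = jω = j4679:
zero (s+68): 68 + j4679 → |·| = √(68²+4679²) = √21897665 ≈ 4679.5, ∠ = arctan(4679/68) ≈ 89.17°
zero (s+1000): 1000 + j4679 → |·| = √(1000²+4679²) = √22893041 ≈ 4784.7, ∠ = arctan(4679/1000) ≈ 77.94°
pole (s+10): 10 + j4679 → |·| = √(10²+4679²) = √21893141 ≈ 4679, ∠ = arctan(4679/10) ≈ 89.88°
pole (s+15): 15 + j4679 → |·| = √(15²+4679²) = √21893266 ≈ 4679, ∠ = arctan(4679/15) ≈ 89.82°
pole (s+40): 40 + j4679 → |·| = √(40²+4679²) = √21894641 ≈ 4679.2, ∠ = arctan(4679/40) ≈ 89.51°
|L| = 10 · 2.239e+07 / 1.0244e+11 ≈ 0.0021857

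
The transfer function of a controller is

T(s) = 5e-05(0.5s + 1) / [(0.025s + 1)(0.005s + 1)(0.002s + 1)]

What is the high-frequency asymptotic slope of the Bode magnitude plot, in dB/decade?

Each pole contributes −20 dB/decade at high frequency; each zero contributes +20 dB/decade.
Net: 1 zero(s) − 3 pole(s) → -40 dB/decade.

-40 dB/decade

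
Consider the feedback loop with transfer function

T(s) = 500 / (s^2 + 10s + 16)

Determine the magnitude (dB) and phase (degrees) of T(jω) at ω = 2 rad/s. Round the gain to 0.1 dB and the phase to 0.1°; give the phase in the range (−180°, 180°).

Substitute s = j2:
Numerator: 500 = 500 + j0
Denominator: (j2)^2 + 10(j2) + 16 = 12 + j20
|N| = √(500² + 0²) ≈ 500, ∠N ≈ 0.00°
|D| = √(12² + 20²) ≈ 23.324, ∠D ≈ 59.04°
|T| = 500 / 23.324 ≈ 21.437
Gain = 20 log₁₀(21.437) ≈ 26.62 dB
∠T = 0.00° − 59.04° = -59.04°

26.6 dB, -59.0°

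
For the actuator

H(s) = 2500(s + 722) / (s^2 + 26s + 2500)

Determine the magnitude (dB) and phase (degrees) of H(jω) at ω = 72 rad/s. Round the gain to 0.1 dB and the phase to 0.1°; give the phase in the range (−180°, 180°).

At s = jω = j72:
zero (s+722): 722 + j72 → |·| = √(722²+72²) = √526468 ≈ 725.58, ∠ = arctan(72/722) ≈ 5.69°
quadratic: (j72)² + 26·j72 + 2500 = -2684 + j1872 → |·| ≈ 3272.3, ∠ ≈ 145.11°
|H| = 2500 · 725.58 / 3272.3 ≈ 554.33
Gain = 20 log₁₀(554.33) ≈ 54.88 dB
∠H = 5.69° − 145.11° = -139.42°

54.9 dB, -139.4°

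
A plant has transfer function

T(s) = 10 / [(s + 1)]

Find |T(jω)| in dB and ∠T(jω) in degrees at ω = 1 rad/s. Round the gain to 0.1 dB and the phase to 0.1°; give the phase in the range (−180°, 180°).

At ω = 1 rad/s:
pole (1 + j1·1) = 1 + j1 → |·| ≈ 1.4142, ∠ ≈ 45.00°
|T| = 10 · 1 / (1.4142) ≈ 7.0711
Gain = 20 log₁₀(7.0711) ≈ 16.99 dB
∠T = (0°) − (45.00°) = -45.00°

17.0 dB, -45.0°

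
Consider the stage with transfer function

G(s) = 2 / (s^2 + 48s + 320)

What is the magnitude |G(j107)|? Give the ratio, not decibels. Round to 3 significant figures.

0.000163

Substitute s = j107:
Numerator: 2 = 2 + j0
Denominator: (j107)^2 + 48(j107) + 320 = -11129 + j5136
|N| = √(2² + 0²) ≈ 2, ∠N ≈ 0.00°
|D| = √(11129² + 5136²) ≈ 12257, ∠D ≈ 155.23°
|G| = 2 / 12257 ≈ 0.00016317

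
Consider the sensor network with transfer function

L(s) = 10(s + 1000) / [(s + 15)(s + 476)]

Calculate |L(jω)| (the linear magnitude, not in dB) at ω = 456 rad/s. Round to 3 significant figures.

0.0365

At s = jω = j456:
zero (s+1000): 1000 + j456 → |·| = √(1000²+456²) = √1207936 ≈ 1099.1, ∠ = arctan(456/1000) ≈ 24.51°
pole (s+15): 15 + j456 → |·| = √(15²+456²) = √208161 ≈ 456.25, ∠ = arctan(456/15) ≈ 88.12°
pole (s+476): 476 + j456 → |·| = √(476²+456²) = √434512 ≈ 659.18, ∠ = arctan(456/476) ≈ 43.77°
|L| = 10 · 1099.1 / 3.0075e+05 ≈ 0.036545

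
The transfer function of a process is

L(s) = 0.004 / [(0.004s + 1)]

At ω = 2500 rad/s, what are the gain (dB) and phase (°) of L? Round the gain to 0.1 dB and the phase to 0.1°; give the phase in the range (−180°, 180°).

-68.0 dB, -84.3°

At ω = 2500 rad/s:
pole (1 + j2500·0.004) = 1 + j10 → |·| ≈ 10.05, ∠ ≈ 84.29°
|L| = 0.004 · 1 / (10.05) ≈ 0.00039801
Gain = 20 log₁₀(0.00039801) ≈ -68.00 dB
∠L = (0°) − (84.29°) = -84.29°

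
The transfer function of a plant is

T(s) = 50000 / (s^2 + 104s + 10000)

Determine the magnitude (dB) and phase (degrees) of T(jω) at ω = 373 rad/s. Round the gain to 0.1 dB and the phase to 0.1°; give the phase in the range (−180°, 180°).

At s = jω = j373:
quadratic: (j373)² + 104·j373 + 10000 = -129129 + j38792 → |·| ≈ 1.3483e+05, ∠ ≈ 163.28°
|T| = 50000 / 1.3483e+05 ≈ 0.37084
Gain = 20 log₁₀(0.37084) ≈ -8.62 dB
∠T = 0.00° − 163.28° = -163.28°

-8.6 dB, -163.3°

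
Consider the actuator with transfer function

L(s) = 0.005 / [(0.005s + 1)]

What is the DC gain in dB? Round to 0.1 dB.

-46.0 dB

L(0) = 0.005 · 1 / 1 = 0.005
20 log₁₀(0.005) ≈ -46.02 dB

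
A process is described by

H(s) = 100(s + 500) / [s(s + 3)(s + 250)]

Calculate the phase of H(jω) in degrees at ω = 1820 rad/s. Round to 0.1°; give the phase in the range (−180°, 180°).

172.6°

At s = jω = j1820:
zero (s+500): 500 + j1820 → |·| = √(500²+1820²) = √3562400 ≈ 1887.4, ∠ = arctan(1820/500) ≈ 74.64°
pole (s+3): 3 + j1820 → |·| = √(3²+1820²) = √3312409 ≈ 1820, ∠ = arctan(1820/3) ≈ 89.91°
pole (s+250): 250 + j1820 → |·| = √(250²+1820²) = √3374900 ≈ 1837.1, ∠ = arctan(1820/250) ≈ 82.18°
pole at origin: |s| = 1820, ∠ = 90.00° (in denominator)
∠H = 74.64° − 262.09° = -187.45° ≡ 172.55° (principal value)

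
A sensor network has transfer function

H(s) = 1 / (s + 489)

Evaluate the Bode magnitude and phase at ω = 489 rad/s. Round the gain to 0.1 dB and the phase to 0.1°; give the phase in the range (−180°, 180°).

-56.8 dB, -45.0°

Substitute s = j489:
Numerator: 1 = 1 + j0
Denominator: (j489) + 489 = 489 + j489
|N| = √(1² + 0²) ≈ 1, ∠N ≈ 0.00°
|D| = √(489² + 489²) ≈ 691.55, ∠D ≈ 45.00°
|H| = 1 / 691.55 ≈ 0.001446
Gain = 20 log₁₀(0.001446) ≈ -56.80 dB
∠H = 0.00° − 45.00° = -45.00°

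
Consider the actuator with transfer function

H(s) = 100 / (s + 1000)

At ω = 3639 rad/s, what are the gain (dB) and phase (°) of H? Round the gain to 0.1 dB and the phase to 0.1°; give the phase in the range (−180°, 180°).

-31.5 dB, -74.6°

Substitute s = j3639:
Numerator: 100 = 100 + j0
Denominator: (j3639) + 1000 = 1000 + j3639
|N| = √(100² + 0²) ≈ 100, ∠N ≈ 0.00°
|D| = √(1000² + 3639²) ≈ 3773.9, ∠D ≈ 74.63°
|H| = 100 / 3773.9 ≈ 0.026498
Gain = 20 log₁₀(0.026498) ≈ -31.54 dB
∠H = 0.00° − 74.63° = -74.63°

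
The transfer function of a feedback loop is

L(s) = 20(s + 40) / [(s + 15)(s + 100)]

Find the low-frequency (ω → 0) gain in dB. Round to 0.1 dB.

L(0) = 20·40 / (15·100) ≈ 0.53333
20 log₁₀(0.53333) ≈ -5.46 dB

-5.5 dB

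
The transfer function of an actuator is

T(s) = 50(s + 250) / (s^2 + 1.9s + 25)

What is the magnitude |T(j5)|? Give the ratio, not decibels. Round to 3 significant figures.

At s = jω = j5:
zero (s+250): 250 + j5 → |·| = √(250²+5²) = √62525 ≈ 250.05, ∠ = arctan(5/250) ≈ 1.15°
quadratic: (j5)² + 1.9·j5 + 25 = 0 + j9.5 → |·| ≈ 9.5, ∠ ≈ 90.00°
|T| = 50 · 250.05 / 9.5 ≈ 1316.1

1.32e+03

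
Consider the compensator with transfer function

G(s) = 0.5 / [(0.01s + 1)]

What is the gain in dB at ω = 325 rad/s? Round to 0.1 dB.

At ω = 325 rad/s:
pole (1 + j325·0.01) = 1 + j3.25 → |·| ≈ 3.4004, ∠ ≈ 72.90°
|G| = 0.5 · 1 / (3.4004) ≈ 0.14704
Gain = 20 log₁₀(0.14704) ≈ -16.65 dB

-16.7 dB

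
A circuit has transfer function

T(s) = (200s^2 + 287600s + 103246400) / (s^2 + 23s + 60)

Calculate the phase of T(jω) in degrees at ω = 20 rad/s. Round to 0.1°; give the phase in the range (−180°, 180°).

-123.3°

Substitute s = j20:
Numerator: 200(j20)^2 + 287600(j20) + 103246400 = 103166400 + j5752000
Denominator: (j20)^2 + 23(j20) + 60 = -340 + j460
|N| = √(103166400² + 5752000²) ≈ 1.0333e+08, ∠N ≈ 3.19°
|D| = √(340² + 460²) ≈ 572.01, ∠D ≈ 126.47°
∠T = 3.19° − 126.47° = -123.28°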